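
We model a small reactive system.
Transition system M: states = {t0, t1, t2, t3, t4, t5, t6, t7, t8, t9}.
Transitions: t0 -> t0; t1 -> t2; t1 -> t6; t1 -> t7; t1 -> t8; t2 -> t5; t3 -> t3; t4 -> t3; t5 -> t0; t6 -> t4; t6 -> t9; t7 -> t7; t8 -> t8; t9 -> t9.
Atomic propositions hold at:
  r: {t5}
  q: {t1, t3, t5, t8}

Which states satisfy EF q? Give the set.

{t1, t2, t3, t4, t5, t6, t8}

EF q: least fixpoint, start Z0 = {t1, t3, t5, t8}, add states with some successor in Z. Z1 = {t1, t2, t3, t4, t5, t8}; Z2 = {t1, t2, t3, t4, t5, t6, t8}; fixed.
Sat(EF q) = {t1, t2, t3, t4, t5, t6, t8}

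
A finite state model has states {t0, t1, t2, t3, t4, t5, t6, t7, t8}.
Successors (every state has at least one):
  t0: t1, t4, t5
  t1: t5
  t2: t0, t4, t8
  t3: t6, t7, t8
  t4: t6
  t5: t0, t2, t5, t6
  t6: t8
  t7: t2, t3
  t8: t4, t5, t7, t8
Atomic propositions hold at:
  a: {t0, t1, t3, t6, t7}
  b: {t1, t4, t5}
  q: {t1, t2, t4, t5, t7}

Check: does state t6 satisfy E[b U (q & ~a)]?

Sat(~a) = {t2, t4, t5, t8}
Sat(q & ~a) = {t2, t4, t5}
E[b U (q & ~a)]: least fixpoint, start Z0 = Sat((q & ~a)) = {t2, t4, t5}, add states in Sat(b) with some successor in Z. Z1 = {t1, t2, t4, t5}; fixed.
Sat(E[b U (q & ~a)]) = {t1, t2, t4, t5}
t6 ∉ Sat(E[b U (q & ~a)]) = {t1, t2, t4, t5}, so the formula does not hold at t6.

No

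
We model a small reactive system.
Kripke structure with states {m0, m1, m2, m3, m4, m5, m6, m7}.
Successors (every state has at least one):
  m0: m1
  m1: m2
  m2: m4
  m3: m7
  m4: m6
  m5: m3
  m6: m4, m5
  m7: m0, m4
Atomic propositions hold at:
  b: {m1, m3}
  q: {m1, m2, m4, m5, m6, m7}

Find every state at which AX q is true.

Sat(AX q) = {s : every successor in {m1, m2, m4, m5, m6, m7}} = {m0, m1, m2, m3, m4, m6}

{m0, m1, m2, m3, m4, m6}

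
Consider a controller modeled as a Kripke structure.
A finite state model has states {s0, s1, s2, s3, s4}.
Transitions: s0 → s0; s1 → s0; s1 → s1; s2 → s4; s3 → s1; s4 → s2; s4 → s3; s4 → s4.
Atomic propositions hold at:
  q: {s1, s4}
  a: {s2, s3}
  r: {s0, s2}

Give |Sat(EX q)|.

4

Sat(EX q) = {s : some successor in {s1, s4}} = {s1, s2, s3, s4}
|Sat(EX q)| = |{s1, s2, s3, s4}| = 4.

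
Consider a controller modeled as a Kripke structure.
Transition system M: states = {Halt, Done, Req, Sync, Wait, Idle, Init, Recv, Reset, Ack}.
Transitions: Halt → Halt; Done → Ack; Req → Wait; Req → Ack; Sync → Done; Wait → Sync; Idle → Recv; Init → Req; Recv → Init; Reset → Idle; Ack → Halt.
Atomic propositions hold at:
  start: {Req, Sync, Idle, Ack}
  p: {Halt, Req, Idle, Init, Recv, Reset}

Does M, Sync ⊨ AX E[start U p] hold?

E[start U p]: least fixpoint, start Z0 = Sat(p) = {Halt, Req, Idle, Init, Recv, Reset}, add states in Sat(start) with some successor in Z. Z1 = {Halt, Req, Idle, Init, Recv, Reset, Ack}; fixed.
Sat(E[start U p]) = {Halt, Req, Idle, Init, Recv, Reset, Ack}
Sat(AX E[start U p]) = {s : every successor in {Halt, Req, Idle, Init, Recv, Reset, Ack}} = {Halt, Done, Idle, Init, Recv, Reset, Ack}
Sync ∉ Sat(AX E[start U p]) = {Halt, Done, Idle, Init, Recv, Reset, Ack}, so the formula does not hold at Sync.

No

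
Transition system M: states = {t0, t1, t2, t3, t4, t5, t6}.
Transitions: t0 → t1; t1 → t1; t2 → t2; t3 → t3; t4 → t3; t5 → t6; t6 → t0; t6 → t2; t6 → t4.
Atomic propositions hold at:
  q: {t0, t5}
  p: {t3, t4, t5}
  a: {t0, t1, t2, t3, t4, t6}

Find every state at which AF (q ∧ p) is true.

Sat(q ∧ p) = {t5}
AF (q ∧ p): least fixpoint, start Z0 = {t5}, add states with every successor in Z. Already a fixed point.
Sat(AF (q ∧ p)) = {t5}

{t5}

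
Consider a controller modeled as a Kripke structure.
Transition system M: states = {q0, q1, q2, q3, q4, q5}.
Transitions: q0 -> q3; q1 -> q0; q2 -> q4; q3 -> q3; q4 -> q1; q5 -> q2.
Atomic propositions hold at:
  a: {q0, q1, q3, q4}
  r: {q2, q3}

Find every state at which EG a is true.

EG a: greatest fixpoint, start Z0 = {q0, q1, q3, q4}, keep only states in Sat with some successor in Z. Already a fixed point.
Sat(EG a) = {q0, q1, q3, q4}

{q0, q1, q3, q4}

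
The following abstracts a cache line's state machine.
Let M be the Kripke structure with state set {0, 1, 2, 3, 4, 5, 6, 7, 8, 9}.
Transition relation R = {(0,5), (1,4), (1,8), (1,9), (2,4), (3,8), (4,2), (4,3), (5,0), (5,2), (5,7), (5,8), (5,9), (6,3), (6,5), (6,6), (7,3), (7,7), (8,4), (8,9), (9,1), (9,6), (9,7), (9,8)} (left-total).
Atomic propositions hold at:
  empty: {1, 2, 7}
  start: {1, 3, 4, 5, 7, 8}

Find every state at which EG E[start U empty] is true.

{1, 2, 3, 4, 5, 7, 8}

E[start U empty]: least fixpoint, start Z0 = Sat(empty) = {1, 2, 7}, add states in Sat(start) with some successor in Z. Z1 = {1, 2, 4, 5, 7}; Z2 = {1, 2, 4, 5, 7, 8}; Z3 = {1, 2, 3, 4, 5, 7, 8}; fixed.
Sat(E[start U empty]) = {1, 2, 3, 4, 5, 7, 8}
EG E[start U empty]: greatest fixpoint, start Z0 = {1, 2, 3, 4, 5, 7, 8}, keep only states in Sat with some successor in Z. Already a fixed point.
Sat(EG E[start U empty]) = {1, 2, 3, 4, 5, 7, 8}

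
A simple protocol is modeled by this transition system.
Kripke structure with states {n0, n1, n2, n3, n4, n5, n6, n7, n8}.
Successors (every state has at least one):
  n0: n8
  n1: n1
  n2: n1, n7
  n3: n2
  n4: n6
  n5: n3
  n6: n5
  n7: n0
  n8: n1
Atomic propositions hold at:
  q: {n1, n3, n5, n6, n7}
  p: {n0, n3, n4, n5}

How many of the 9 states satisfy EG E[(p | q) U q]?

Sat(p | q) = {n0, n1, n3, n4, n5, n6, n7}
E[(p | q) U q]: least fixpoint, start Z0 = Sat(q) = {n1, n3, n5, n6, n7}, add states in Sat(p | q) with some successor in Z. Z1 = {n1, n3, n4, n5, n6, n7}; fixed.
Sat(E[(p | q) U q]) = {n1, n3, n4, n5, n6, n7}
EG E[(p | q) U q]: greatest fixpoint, start Z0 = {n1, n3, n4, n5, n6, n7}, keep only states in Sat with some successor in Z. Z1 = {n1, n4, n5, n6}; Z2 = {n1, n4, n6}; Z3 = {n1, n4}; Z4 = {n1}; fixed.
Sat(EG E[(p | q) U q]) = {n1}
|Sat(EG E[(p | q) U q])| = |{n1}| = 1.

1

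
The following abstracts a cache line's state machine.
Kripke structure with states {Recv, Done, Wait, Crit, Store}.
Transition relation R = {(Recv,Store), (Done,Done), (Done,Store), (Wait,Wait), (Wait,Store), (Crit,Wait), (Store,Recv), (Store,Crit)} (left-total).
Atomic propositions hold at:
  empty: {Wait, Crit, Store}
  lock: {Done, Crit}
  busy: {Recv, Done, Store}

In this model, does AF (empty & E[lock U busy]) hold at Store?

Yes

E[lock U busy]: least fixpoint, start Z0 = Sat(busy) = {Recv, Done, Store}, add states in Sat(lock) with some successor in Z. Already a fixed point.
Sat(E[lock U busy]) = {Recv, Done, Store}
Sat(empty & E[lock U busy]) = {Store}
AF (empty & E[lock U busy]): least fixpoint, start Z0 = {Store}, add states with every successor in Z. Z1 = {Recv, Store}; fixed.
Sat(AF (empty & E[lock U busy])) = {Recv, Store}
Store ∈ Sat(AF (empty & E[lock U busy])) = {Recv, Store}, so the formula holds at Store.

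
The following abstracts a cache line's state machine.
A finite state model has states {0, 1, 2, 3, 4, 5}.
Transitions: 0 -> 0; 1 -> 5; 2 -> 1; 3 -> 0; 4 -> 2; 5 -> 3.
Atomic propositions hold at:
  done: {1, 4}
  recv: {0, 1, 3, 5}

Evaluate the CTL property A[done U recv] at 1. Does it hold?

Yes

A[done U recv]: least fixpoint, start Z0 = Sat(recv) = {0, 1, 3, 5}, add states in Sat(done) with every successor in Z. Already a fixed point.
Sat(A[done U recv]) = {0, 1, 3, 5}
1 ∈ Sat(A[done U recv]) = {0, 1, 3, 5}, so the formula holds at 1.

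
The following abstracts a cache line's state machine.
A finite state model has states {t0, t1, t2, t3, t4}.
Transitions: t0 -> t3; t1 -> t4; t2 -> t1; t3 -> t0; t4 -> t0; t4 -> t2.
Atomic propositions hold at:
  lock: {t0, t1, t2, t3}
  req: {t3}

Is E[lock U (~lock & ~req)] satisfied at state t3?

No

Sat(~lock) = {t4}
Sat(~req) = {t0, t1, t2, t4}
Sat(~lock & ~req) = {t4}
E[lock U (~lock & ~req)]: least fixpoint, start Z0 = Sat((~lock & ~req)) = {t4}, add states in Sat(lock) with some successor in Z. Z1 = {t1, t4}; Z2 = {t1, t2, t4}; fixed.
Sat(E[lock U (~lock & ~req)]) = {t1, t2, t4}
t3 ∉ Sat(E[lock U (~lock & ~req)]) = {t1, t2, t4}, so the formula does not hold at t3.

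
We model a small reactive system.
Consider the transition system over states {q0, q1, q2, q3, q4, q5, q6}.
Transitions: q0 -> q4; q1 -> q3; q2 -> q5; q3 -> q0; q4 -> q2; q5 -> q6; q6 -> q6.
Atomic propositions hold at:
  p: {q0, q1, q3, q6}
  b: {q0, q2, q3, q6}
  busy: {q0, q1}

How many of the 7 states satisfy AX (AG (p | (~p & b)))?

Sat(~p) = {q2, q4, q5}
Sat(~p & b) = {q2}
Sat(p | (~p & b)) = {q0, q1, q2, q3, q6}
AG (p | (~p & b)): greatest fixpoint, start Z0 = {q0, q1, q2, q3, q6}, keep only states in Sat with every successor in Z. Z1 = {q1, q3, q6}; Z2 = {q1, q6}; Z3 = {q6}; fixed.
Sat(AG (p | (~p & b))) = {q6}
Sat(AX (AG (p | (~p & b)))) = {s : every successor in {q6}} = {q5, q6}
|Sat(AX (AG (p | (~p & b))))| = |{q5, q6}| = 2.

2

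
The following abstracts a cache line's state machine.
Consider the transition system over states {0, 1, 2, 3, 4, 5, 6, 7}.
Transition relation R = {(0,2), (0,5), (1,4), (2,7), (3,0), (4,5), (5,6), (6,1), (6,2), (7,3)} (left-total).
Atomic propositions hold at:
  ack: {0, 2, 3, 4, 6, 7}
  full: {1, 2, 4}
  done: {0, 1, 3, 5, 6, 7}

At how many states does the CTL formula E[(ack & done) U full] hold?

Sat(ack & done) = {0, 3, 6, 7}
E[(ack & done) U full]: least fixpoint, start Z0 = Sat(full) = {1, 2, 4}, add states in Sat(ack & done) with some successor in Z. Z1 = {0, 1, 2, 4, 6}; Z2 = {0, 1, 2, 3, 4, 6}; Z3 = {0, 1, 2, 3, 4, 6, 7}; fixed.
Sat(E[(ack & done) U full]) = {0, 1, 2, 3, 4, 6, 7}
|Sat(E[(ack & done) U full])| = |{0, 1, 2, 3, 4, 6, 7}| = 7.

7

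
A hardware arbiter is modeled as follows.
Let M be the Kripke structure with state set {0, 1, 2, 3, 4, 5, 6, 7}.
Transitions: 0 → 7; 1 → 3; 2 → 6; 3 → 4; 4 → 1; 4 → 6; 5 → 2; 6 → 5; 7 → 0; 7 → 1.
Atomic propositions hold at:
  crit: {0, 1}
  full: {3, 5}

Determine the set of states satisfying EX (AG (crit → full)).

{2, 4, 5, 6}

Sat(crit → full) = {2, 3, 4, 5, 6, 7}
AG (crit → full): greatest fixpoint, start Z0 = {2, 3, 4, 5, 6, 7}, keep only states in Sat with every successor in Z. Z1 = {2, 3, 5, 6}; Z2 = {2, 5, 6}; fixed.
Sat(AG (crit → full)) = {2, 5, 6}
Sat(EX (AG (crit → full))) = {s : some successor in {2, 5, 6}} = {2, 4, 5, 6}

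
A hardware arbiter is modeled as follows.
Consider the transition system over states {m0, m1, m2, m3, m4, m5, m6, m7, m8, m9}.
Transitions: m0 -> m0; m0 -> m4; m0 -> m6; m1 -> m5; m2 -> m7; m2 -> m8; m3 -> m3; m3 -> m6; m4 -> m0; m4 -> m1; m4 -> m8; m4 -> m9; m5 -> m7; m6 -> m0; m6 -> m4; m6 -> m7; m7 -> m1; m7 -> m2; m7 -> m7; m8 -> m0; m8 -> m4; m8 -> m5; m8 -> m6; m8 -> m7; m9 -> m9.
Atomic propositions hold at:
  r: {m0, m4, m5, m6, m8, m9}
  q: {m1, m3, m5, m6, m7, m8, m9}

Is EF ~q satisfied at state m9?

Sat(~q) = {m0, m2, m4}
EF ~q: least fixpoint, start Z0 = {m0, m2, m4}, add states with some successor in Z. Z1 = {m0, m2, m4, m6, m7, m8}; Z2 = {m0, m2, m3, m4, m5, m6, m7, m8}; Z3 = {m0, m1, m2, m3, m4, m5, m6, m7, m8}; fixed.
Sat(EF ~q) = {m0, m1, m2, m3, m4, m5, m6, m7, m8}
m9 ∉ Sat(EF ~q) = {m0, m1, m2, m3, m4, m5, m6, m7, m8}, so the formula does not hold at m9.

No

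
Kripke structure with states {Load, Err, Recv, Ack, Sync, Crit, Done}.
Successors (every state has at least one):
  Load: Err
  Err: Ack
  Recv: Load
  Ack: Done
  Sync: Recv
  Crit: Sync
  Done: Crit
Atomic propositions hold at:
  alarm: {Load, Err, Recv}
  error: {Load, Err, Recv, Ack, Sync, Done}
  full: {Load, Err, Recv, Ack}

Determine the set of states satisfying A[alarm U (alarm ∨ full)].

Sat(alarm ∨ full) = {Load, Err, Recv, Ack}
A[alarm U (alarm ∨ full)]: least fixpoint, start Z0 = Sat((alarm ∨ full)) = {Load, Err, Recv, Ack}, add states in Sat(alarm) with every successor in Z. Already a fixed point.
Sat(A[alarm U (alarm ∨ full)]) = {Load, Err, Recv, Ack}

{Load, Err, Recv, Ack}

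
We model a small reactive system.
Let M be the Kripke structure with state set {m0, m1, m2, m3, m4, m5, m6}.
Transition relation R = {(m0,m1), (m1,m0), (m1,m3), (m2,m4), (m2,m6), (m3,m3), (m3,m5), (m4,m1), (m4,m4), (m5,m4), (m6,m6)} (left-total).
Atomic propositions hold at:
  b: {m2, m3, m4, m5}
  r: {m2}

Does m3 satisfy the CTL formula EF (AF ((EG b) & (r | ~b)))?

EG b: greatest fixpoint, start Z0 = {m2, m3, m4, m5}, keep only states in Sat with some successor in Z. Already a fixed point.
Sat(EG b) = {m2, m3, m4, m5}
Sat(~b) = {m0, m1, m6}
Sat(r | ~b) = {m0, m1, m2, m6}
Sat((EG b) & (r | ~b)) = {m2}
AF ((EG b) & (r | ~b)): least fixpoint, start Z0 = {m2}, add states with every successor in Z. Already a fixed point.
Sat(AF ((EG b) & (r | ~b))) = {m2}
EF (AF ((EG b) & (r | ~b))): least fixpoint, start Z0 = {m2}, add states with some successor in Z. Already a fixed point.
Sat(EF (AF ((EG b) & (r | ~b)))) = {m2}
m3 ∉ Sat(EF (AF ((EG b) & (r | ~b)))) = {m2}, so the formula does not hold at m3.

No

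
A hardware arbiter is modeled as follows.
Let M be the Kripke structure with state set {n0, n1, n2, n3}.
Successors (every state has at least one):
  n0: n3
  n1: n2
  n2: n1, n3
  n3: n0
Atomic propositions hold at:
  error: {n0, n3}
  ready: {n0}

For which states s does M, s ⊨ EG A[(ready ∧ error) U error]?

{n0, n3}

Sat(ready ∧ error) = {n0}
A[(ready ∧ error) U error]: least fixpoint, start Z0 = Sat(error) = {n0, n3}, add states in Sat(ready ∧ error) with every successor in Z. Already a fixed point.
Sat(A[(ready ∧ error) U error]) = {n0, n3}
EG A[(ready ∧ error) U error]: greatest fixpoint, start Z0 = {n0, n3}, keep only states in Sat with some successor in Z. Already a fixed point.
Sat(EG A[(ready ∧ error) U error]) = {n0, n3}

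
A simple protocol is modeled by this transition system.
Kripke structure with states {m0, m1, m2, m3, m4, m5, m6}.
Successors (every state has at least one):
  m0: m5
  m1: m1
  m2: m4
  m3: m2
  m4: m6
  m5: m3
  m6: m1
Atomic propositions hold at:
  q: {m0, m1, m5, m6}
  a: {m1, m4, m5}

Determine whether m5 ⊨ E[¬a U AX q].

Sat(¬a) = {m0, m2, m3, m6}
Sat(AX q) = {s : every successor in {m0, m1, m5, m6}} = {m0, m1, m4, m6}
E[¬a U AX q]: least fixpoint, start Z0 = Sat(AX q) = {m0, m1, m4, m6}, add states in Sat(¬a) with some successor in Z. Z1 = {m0, m1, m2, m4, m6}; Z2 = {m0, m1, m2, m3, m4, m6}; fixed.
Sat(E[¬a U AX q]) = {m0, m1, m2, m3, m4, m6}
m5 ∉ Sat(E[¬a U AX q]) = {m0, m1, m2, m3, m4, m6}, so the formula does not hold at m5.

No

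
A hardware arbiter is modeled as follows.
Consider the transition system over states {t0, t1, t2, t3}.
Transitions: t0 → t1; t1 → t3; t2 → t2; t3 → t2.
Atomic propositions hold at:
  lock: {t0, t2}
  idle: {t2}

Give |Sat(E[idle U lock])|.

2

E[idle U lock]: least fixpoint, start Z0 = Sat(lock) = {t0, t2}, add states in Sat(idle) with some successor in Z. Already a fixed point.
Sat(E[idle U lock]) = {t0, t2}
|Sat(E[idle U lock])| = |{t0, t2}| = 2.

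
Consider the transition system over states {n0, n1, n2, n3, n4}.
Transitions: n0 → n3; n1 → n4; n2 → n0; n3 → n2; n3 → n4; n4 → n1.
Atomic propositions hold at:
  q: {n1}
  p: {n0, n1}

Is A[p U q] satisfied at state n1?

A[p U q]: least fixpoint, start Z0 = Sat(q) = {n1}, add states in Sat(p) with every successor in Z. Already a fixed point.
Sat(A[p U q]) = {n1}
n1 ∈ Sat(A[p U q]) = {n1}, so the formula holds at n1.

Yes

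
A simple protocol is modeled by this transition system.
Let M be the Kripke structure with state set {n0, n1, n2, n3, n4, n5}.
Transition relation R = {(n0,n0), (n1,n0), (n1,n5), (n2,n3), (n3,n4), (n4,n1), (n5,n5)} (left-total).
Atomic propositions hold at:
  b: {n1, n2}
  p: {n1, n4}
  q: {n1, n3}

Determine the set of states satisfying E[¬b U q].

{n1, n3, n4}

Sat(¬b) = {n0, n3, n4, n5}
E[¬b U q]: least fixpoint, start Z0 = Sat(q) = {n1, n3}, add states in Sat(¬b) with some successor in Z. Z1 = {n1, n3, n4}; fixed.
Sat(E[¬b U q]) = {n1, n3, n4}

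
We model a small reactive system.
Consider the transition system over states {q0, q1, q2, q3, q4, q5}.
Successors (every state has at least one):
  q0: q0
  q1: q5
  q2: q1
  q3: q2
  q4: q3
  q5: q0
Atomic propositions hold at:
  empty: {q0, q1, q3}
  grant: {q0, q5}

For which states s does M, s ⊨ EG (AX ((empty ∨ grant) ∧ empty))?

{q0, q5}

Sat(empty ∨ grant) = {q0, q1, q3, q5}
Sat((empty ∨ grant) ∧ empty) = {q0, q1, q3}
Sat(AX ((empty ∨ grant) ∧ empty)) = {s : every successor in {q0, q1, q3}} = {q0, q2, q4, q5}
EG (AX ((empty ∨ grant) ∧ empty)): greatest fixpoint, start Z0 = {q0, q2, q4, q5}, keep only states in Sat with some successor in Z. Z1 = {q0, q5}; fixed.
Sat(EG (AX ((empty ∨ grant) ∧ empty))) = {q0, q5}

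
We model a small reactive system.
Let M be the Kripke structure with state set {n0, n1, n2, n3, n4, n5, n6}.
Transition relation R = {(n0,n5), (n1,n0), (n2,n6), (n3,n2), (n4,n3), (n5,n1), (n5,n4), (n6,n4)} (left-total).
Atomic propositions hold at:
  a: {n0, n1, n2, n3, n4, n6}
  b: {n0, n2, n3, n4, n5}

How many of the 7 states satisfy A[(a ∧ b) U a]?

Sat(a ∧ b) = {n0, n2, n3, n4}
A[(a ∧ b) U a]: least fixpoint, start Z0 = Sat(a) = {n0, n1, n2, n3, n4, n6}, add states in Sat(a ∧ b) with every successor in Z. Already a fixed point.
Sat(A[(a ∧ b) U a]) = {n0, n1, n2, n3, n4, n6}
|Sat(A[(a ∧ b) U a])| = |{n0, n1, n2, n3, n4, n6}| = 6.

6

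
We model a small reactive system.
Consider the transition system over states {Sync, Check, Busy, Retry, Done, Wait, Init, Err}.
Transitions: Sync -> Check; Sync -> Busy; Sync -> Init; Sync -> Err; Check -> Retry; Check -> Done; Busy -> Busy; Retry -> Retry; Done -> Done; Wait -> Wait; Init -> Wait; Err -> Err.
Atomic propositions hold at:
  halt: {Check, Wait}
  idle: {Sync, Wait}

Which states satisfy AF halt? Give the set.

AF halt: least fixpoint, start Z0 = {Check, Wait}, add states with every successor in Z. Z1 = {Check, Wait, Init}; fixed.
Sat(AF halt) = {Check, Wait, Init}

{Check, Wait, Init}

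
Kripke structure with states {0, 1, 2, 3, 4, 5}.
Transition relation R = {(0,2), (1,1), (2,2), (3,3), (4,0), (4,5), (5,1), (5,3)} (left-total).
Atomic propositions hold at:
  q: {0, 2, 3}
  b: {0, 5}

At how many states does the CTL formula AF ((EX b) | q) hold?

4

Sat(EX b) = {s : some successor in {0, 5}} = {4}
Sat((EX b) | q) = {0, 2, 3, 4}
AF ((EX b) | q): least fixpoint, start Z0 = {0, 2, 3, 4}, add states with every successor in Z. Already a fixed point.
Sat(AF ((EX b) | q)) = {0, 2, 3, 4}
|Sat(AF ((EX b) | q))| = |{0, 2, 3, 4}| = 4.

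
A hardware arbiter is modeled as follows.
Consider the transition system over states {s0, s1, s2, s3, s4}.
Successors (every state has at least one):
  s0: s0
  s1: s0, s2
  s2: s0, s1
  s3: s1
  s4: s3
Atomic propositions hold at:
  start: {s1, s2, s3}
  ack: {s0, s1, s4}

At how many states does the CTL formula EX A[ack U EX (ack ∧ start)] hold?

Sat(ack ∧ start) = {s1}
Sat(EX (ack ∧ start)) = {s : some successor in {s1}} = {s2, s3}
A[ack U EX (ack ∧ start)]: least fixpoint, start Z0 = Sat(EX (ack ∧ start)) = {s2, s3}, add states in Sat(ack) with every successor in Z. Z1 = {s2, s3, s4}; fixed.
Sat(A[ack U EX (ack ∧ start)]) = {s2, s3, s4}
Sat(EX A[ack U EX (ack ∧ start)]) = {s : some successor in {s2, s3, s4}} = {s1, s4}
|Sat(EX A[ack U EX (ack ∧ start)])| = |{s1, s4}| = 2.

2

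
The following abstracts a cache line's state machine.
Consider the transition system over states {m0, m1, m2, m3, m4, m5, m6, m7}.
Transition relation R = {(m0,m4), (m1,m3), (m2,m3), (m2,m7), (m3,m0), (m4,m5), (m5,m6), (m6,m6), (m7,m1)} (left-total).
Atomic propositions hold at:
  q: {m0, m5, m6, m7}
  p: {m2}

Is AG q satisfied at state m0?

AG q: greatest fixpoint, start Z0 = {m0, m5, m6, m7}, keep only states in Sat with every successor in Z. Z1 = {m5, m6}; fixed.
Sat(AG q) = {m5, m6}
m0 ∉ Sat(AG q) = {m5, m6}, so the formula does not hold at m0.

No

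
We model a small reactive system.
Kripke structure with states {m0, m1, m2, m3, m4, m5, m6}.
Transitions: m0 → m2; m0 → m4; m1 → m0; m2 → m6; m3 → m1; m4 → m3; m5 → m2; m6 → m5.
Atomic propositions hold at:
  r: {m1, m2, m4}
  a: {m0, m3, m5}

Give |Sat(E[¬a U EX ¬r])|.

4

Sat(¬a) = {m1, m2, m4, m6}
Sat(¬r) = {m0, m3, m5, m6}
Sat(EX ¬r) = {s : some successor in {m0, m3, m5, m6}} = {m1, m2, m4, m6}
E[¬a U EX ¬r]: least fixpoint, start Z0 = Sat(EX ¬r) = {m1, m2, m4, m6}, add states in Sat(¬a) with some successor in Z. Already a fixed point.
Sat(E[¬a U EX ¬r]) = {m1, m2, m4, m6}
|Sat(E[¬a U EX ¬r])| = |{m1, m2, m4, m6}| = 4.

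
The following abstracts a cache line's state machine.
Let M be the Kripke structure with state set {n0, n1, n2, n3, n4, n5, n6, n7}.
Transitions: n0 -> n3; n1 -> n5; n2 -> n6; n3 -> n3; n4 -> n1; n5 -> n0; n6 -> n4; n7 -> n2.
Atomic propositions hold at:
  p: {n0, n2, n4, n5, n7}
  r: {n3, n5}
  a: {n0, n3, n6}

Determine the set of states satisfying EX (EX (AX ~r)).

{n2, n4, n7}

Sat(~r) = {n0, n1, n2, n4, n6, n7}
Sat(AX ~r) = {s : every successor in {n0, n1, n2, n4, n6, n7}} = {n2, n4, n5, n6, n7}
Sat(EX (AX ~r)) = {s : some successor in {n2, n4, n5, n6, n7}} = {n1, n2, n6, n7}
Sat(EX (EX (AX ~r))) = {s : some successor in {n1, n2, n6, n7}} = {n2, n4, n7}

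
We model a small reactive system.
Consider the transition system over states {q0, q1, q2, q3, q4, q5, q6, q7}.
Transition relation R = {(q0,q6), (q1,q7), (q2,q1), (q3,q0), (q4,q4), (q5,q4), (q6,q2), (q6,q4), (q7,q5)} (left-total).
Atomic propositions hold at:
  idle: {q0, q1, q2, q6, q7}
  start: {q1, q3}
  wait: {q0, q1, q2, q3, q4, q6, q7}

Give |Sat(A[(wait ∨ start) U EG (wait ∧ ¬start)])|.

4

Sat(wait ∨ start) = {q0, q1, q2, q3, q4, q6, q7}
Sat(¬start) = {q0, q2, q4, q5, q6, q7}
Sat(wait ∧ ¬start) = {q0, q2, q4, q6, q7}
EG (wait ∧ ¬start): greatest fixpoint, start Z0 = {q0, q2, q4, q6, q7}, keep only states in Sat with some successor in Z. Z1 = {q0, q4, q6}; fixed.
Sat(EG (wait ∧ ¬start)) = {q0, q4, q6}
A[(wait ∨ start) U EG (wait ∧ ¬start)]: least fixpoint, start Z0 = Sat(EG (wait ∧ ¬start)) = {q0, q4, q6}, add states in Sat(wait ∨ start) with every successor in Z. Z1 = {q0, q3, q4, q6}; fixed.
Sat(A[(wait ∨ start) U EG (wait ∧ ¬start)]) = {q0, q3, q4, q6}
|Sat(A[(wait ∨ start) U EG (wait ∧ ¬start)])| = |{q0, q3, q4, q6}| = 4.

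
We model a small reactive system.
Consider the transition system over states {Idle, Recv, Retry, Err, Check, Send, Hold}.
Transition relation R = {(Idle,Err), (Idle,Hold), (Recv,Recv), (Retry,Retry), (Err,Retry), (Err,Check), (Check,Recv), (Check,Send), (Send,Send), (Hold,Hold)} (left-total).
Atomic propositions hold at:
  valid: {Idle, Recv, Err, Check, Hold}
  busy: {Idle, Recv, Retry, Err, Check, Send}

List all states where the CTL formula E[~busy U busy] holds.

{Idle, Recv, Retry, Err, Check, Send}

Sat(~busy) = {Hold}
E[~busy U busy]: least fixpoint, start Z0 = Sat(busy) = {Idle, Recv, Retry, Err, Check, Send}, add states in Sat(~busy) with some successor in Z. Already a fixed point.
Sat(E[~busy U busy]) = {Idle, Recv, Retry, Err, Check, Send}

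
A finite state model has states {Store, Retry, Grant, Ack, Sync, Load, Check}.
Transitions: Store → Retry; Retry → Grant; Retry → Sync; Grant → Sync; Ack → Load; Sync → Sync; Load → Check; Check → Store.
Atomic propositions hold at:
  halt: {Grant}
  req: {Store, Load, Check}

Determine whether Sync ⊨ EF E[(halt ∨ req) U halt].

No

Sat(halt ∨ req) = {Store, Grant, Load, Check}
E[(halt ∨ req) U halt]: least fixpoint, start Z0 = Sat(halt) = {Grant}, add states in Sat(halt ∨ req) with some successor in Z. Already a fixed point.
Sat(E[(halt ∨ req) U halt]) = {Grant}
EF E[(halt ∨ req) U halt]: least fixpoint, start Z0 = {Grant}, add states with some successor in Z. Z1 = {Retry, Grant}; Z2 = {Store, Retry, Grant}; Z3 = {Store, Retry, Grant, Check}; Z4 = {Store, Retry, Grant, Load, Check}; Z5 = {Store, Retry, Grant, Ack, Load, Check}; fixed.
Sat(EF E[(halt ∨ req) U halt]) = {Store, Retry, Grant, Ack, Load, Check}
Sync ∉ Sat(EF E[(halt ∨ req) U halt]) = {Store, Retry, Grant, Ack, Load, Check}, so the formula does not hold at Sync.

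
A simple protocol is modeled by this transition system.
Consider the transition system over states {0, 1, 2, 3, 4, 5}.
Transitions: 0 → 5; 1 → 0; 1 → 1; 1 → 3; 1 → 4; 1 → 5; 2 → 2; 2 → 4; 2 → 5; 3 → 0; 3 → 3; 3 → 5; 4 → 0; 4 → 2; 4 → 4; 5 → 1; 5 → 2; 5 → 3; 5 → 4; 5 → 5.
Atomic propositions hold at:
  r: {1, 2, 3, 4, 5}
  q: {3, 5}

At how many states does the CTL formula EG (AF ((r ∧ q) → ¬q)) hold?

Sat(r ∧ q) = {3, 5}
Sat(¬q) = {0, 1, 2, 4}
Sat((r ∧ q) → ¬q) = {0, 1, 2, 4}
AF ((r ∧ q) → ¬q): least fixpoint, start Z0 = {0, 1, 2, 4}, add states with every successor in Z. Already a fixed point.
Sat(AF ((r ∧ q) → ¬q)) = {0, 1, 2, 4}
EG (AF ((r ∧ q) → ¬q)): greatest fixpoint, start Z0 = {0, 1, 2, 4}, keep only states in Sat with some successor in Z. Z1 = {1, 2, 4}; fixed.
Sat(EG (AF ((r ∧ q) → ¬q))) = {1, 2, 4}
|Sat(EG (AF ((r ∧ q) → ¬q)))| = |{1, 2, 4}| = 3.

3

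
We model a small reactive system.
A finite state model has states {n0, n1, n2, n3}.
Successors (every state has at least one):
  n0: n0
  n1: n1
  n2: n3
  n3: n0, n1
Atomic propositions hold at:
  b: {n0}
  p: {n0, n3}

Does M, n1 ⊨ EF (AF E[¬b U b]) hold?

No

Sat(¬b) = {n1, n2, n3}
E[¬b U b]: least fixpoint, start Z0 = Sat(b) = {n0}, add states in Sat(¬b) with some successor in Z. Z1 = {n0, n3}; Z2 = {n0, n2, n3}; fixed.
Sat(E[¬b U b]) = {n0, n2, n3}
AF E[¬b U b]: least fixpoint, start Z0 = {n0, n2, n3}, add states with every successor in Z. Already a fixed point.
Sat(AF E[¬b U b]) = {n0, n2, n3}
EF (AF E[¬b U b]): least fixpoint, start Z0 = {n0, n2, n3}, add states with some successor in Z. Already a fixed point.
Sat(EF (AF E[¬b U b])) = {n0, n2, n3}
n1 ∉ Sat(EF (AF E[¬b U b])) = {n0, n2, n3}, so the formula does not hold at n1.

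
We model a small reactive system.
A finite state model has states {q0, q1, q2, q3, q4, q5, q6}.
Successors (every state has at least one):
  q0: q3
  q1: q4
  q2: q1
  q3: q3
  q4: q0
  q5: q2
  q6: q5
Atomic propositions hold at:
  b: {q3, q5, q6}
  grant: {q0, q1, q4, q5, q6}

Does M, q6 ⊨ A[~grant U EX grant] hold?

Yes

Sat(~grant) = {q2, q3}
Sat(EX grant) = {s : some successor in {q0, q1, q4, q5, q6}} = {q1, q2, q4, q6}
A[~grant U EX grant]: least fixpoint, start Z0 = Sat(EX grant) = {q1, q2, q4, q6}, add states in Sat(~grant) with every successor in Z. Already a fixed point.
Sat(A[~grant U EX grant]) = {q1, q2, q4, q6}
q6 ∈ Sat(A[~grant U EX grant]) = {q1, q2, q4, q6}, so the formula holds at q6.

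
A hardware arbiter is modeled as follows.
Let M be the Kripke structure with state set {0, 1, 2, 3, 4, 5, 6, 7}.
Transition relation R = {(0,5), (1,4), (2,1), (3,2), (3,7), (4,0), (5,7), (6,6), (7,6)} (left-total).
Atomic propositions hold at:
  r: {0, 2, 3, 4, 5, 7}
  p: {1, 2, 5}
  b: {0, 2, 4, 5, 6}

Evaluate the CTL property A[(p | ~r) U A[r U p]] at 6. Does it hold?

No

Sat(~r) = {1, 6}
Sat(p | ~r) = {1, 2, 5, 6}
A[r U p]: least fixpoint, start Z0 = Sat(p) = {1, 2, 5}, add states in Sat(r) with every successor in Z. Z1 = {0, 1, 2, 5}; Z2 = {0, 1, 2, 4, 5}; fixed.
Sat(A[r U p]) = {0, 1, 2, 4, 5}
A[(p | ~r) U A[r U p]]: least fixpoint, start Z0 = Sat(A[r U p]) = {0, 1, 2, 4, 5}, add states in Sat(p | ~r) with every successor in Z. Already a fixed point.
Sat(A[(p | ~r) U A[r U p]]) = {0, 1, 2, 4, 5}
6 ∉ Sat(A[(p | ~r) U A[r U p]]) = {0, 1, 2, 4, 5}, so the formula does not hold at 6.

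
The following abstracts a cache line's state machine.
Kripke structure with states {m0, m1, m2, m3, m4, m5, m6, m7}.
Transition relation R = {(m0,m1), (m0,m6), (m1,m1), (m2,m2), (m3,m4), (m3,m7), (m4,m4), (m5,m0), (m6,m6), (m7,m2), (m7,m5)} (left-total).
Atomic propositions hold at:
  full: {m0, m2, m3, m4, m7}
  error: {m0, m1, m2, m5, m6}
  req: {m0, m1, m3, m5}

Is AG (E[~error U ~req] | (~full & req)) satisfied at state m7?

Sat(~error) = {m3, m4, m7}
Sat(~req) = {m2, m4, m6, m7}
E[~error U ~req]: least fixpoint, start Z0 = Sat(~req) = {m2, m4, m6, m7}, add states in Sat(~error) with some successor in Z. Z1 = {m2, m3, m4, m6, m7}; fixed.
Sat(E[~error U ~req]) = {m2, m3, m4, m6, m7}
Sat(~full) = {m1, m5, m6}
Sat(~full & req) = {m1, m5}
Sat(E[~error U ~req] | (~full & req)) = {m1, m2, m3, m4, m5, m6, m7}
AG (E[~error U ~req] | (~full & req)): greatest fixpoint, start Z0 = {m1, m2, m3, m4, m5, m6, m7}, keep only states in Sat with every successor in Z. Z1 = {m1, m2, m3, m4, m6, m7}; Z2 = {m1, m2, m3, m4, m6}; Z3 = {m1, m2, m4, m6}; fixed.
Sat(AG (E[~error U ~req] | (~full & req))) = {m1, m2, m4, m6}
m7 ∉ Sat(AG (E[~error U ~req] | (~full & req))) = {m1, m2, m4, m6}, so the formula does not hold at m7.

No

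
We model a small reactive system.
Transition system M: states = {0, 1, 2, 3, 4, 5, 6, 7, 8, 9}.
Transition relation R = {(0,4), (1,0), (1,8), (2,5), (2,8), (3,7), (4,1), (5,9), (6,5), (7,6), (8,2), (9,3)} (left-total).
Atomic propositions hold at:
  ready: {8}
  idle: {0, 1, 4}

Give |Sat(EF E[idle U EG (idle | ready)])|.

Sat(idle | ready) = {0, 1, 4, 8}
EG (idle | ready): greatest fixpoint, start Z0 = {0, 1, 4, 8}, keep only states in Sat with some successor in Z. Z1 = {0, 1, 4}; fixed.
Sat(EG (idle | ready)) = {0, 1, 4}
E[idle U EG (idle | ready)]: least fixpoint, start Z0 = Sat(EG (idle | ready)) = {0, 1, 4}, add states in Sat(idle) with some successor in Z. Already a fixed point.
Sat(E[idle U EG (idle | ready)]) = {0, 1, 4}
EF E[idle U EG (idle | ready)]: least fixpoint, start Z0 = {0, 1, 4}, add states with some successor in Z. Already a fixed point.
Sat(EF E[idle U EG (idle | ready)]) = {0, 1, 4}
|Sat(EF E[idle U EG (idle | ready)])| = |{0, 1, 4}| = 3.

3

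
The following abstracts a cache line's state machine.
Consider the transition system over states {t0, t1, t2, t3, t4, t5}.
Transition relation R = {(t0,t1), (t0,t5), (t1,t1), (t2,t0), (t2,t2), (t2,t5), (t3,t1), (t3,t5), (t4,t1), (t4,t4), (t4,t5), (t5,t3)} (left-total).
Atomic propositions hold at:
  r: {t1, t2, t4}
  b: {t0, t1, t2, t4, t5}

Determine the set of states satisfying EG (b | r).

{t0, t1, t2, t4}

Sat(b | r) = {t0, t1, t2, t4, t5}
EG (b | r): greatest fixpoint, start Z0 = {t0, t1, t2, t4, t5}, keep only states in Sat with some successor in Z. Z1 = {t0, t1, t2, t4}; fixed.
Sat(EG (b | r)) = {t0, t1, t2, t4}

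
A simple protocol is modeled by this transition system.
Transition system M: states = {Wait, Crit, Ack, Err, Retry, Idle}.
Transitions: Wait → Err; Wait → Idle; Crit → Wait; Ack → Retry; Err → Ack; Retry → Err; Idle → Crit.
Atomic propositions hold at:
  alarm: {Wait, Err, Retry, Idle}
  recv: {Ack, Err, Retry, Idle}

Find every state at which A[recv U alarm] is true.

A[recv U alarm]: least fixpoint, start Z0 = Sat(alarm) = {Wait, Err, Retry, Idle}, add states in Sat(recv) with every successor in Z. Z1 = {Wait, Ack, Err, Retry, Idle}; fixed.
Sat(A[recv U alarm]) = {Wait, Ack, Err, Retry, Idle}

{Wait, Ack, Err, Retry, Idle}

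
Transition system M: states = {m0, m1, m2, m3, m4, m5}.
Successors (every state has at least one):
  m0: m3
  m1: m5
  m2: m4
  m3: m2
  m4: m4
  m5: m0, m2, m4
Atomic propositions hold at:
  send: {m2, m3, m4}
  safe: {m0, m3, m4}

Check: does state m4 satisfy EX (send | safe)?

Sat(send | safe) = {m0, m2, m3, m4}
Sat(EX (send | safe)) = {s : some successor in {m0, m2, m3, m4}} = {m0, m2, m3, m4, m5}
m4 ∈ Sat(EX (send | safe)) = {m0, m2, m3, m4, m5}, so the formula holds at m4.

Yes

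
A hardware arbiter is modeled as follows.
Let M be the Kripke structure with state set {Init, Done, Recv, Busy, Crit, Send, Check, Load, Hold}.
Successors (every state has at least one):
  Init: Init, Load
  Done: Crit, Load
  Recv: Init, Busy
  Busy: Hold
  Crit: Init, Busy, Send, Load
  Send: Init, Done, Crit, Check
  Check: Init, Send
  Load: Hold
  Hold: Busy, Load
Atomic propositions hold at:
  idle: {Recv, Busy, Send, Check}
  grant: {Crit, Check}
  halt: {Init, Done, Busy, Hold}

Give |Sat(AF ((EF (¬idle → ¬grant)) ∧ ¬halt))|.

Sat(¬idle) = {Init, Done, Crit, Load, Hold}
Sat(¬grant) = {Init, Done, Recv, Busy, Send, Load, Hold}
Sat(¬idle → ¬grant) = {Init, Done, Recv, Busy, Send, Check, Load, Hold}
EF (¬idle → ¬grant): least fixpoint, start Z0 = {Init, Done, Recv, Busy, Send, Check, Load, Hold}, add states with some successor in Z. Z1 = {Init, Done, Recv, Busy, Crit, Send, Check, Load, Hold}; fixed.
Sat(EF (¬idle → ¬grant)) = {Init, Done, Recv, Busy, Crit, Send, Check, Load, Hold}
Sat(¬halt) = {Recv, Crit, Send, Check, Load}
Sat((EF (¬idle → ¬grant)) ∧ ¬halt) = {Recv, Crit, Send, Check, Load}
AF ((EF (¬idle → ¬grant)) ∧ ¬halt): least fixpoint, start Z0 = {Recv, Crit, Send, Check, Load}, add states with every successor in Z. Z1 = {Done, Recv, Crit, Send, Check, Load}; fixed.
Sat(AF ((EF (¬idle → ¬grant)) ∧ ¬halt)) = {Done, Recv, Crit, Send, Check, Load}
|Sat(AF ((EF (¬idle → ¬grant)) ∧ ¬halt))| = |{Done, Recv, Crit, Send, Check, Load}| = 6.

6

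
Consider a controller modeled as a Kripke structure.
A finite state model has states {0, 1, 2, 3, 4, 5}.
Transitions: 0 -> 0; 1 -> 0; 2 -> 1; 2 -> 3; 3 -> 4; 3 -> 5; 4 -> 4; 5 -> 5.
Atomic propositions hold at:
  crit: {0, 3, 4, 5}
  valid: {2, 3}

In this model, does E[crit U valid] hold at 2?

Yes

E[crit U valid]: least fixpoint, start Z0 = Sat(valid) = {2, 3}, add states in Sat(crit) with some successor in Z. Already a fixed point.
Sat(E[crit U valid]) = {2, 3}
2 ∈ Sat(E[crit U valid]) = {2, 3}, so the formula holds at 2.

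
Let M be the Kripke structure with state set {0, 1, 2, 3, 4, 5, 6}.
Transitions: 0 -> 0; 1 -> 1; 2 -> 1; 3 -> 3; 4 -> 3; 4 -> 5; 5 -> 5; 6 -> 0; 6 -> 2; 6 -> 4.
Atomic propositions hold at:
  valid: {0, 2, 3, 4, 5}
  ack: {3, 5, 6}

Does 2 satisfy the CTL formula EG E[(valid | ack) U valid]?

Sat(valid | ack) = {0, 2, 3, 4, 5, 6}
E[(valid | ack) U valid]: least fixpoint, start Z0 = Sat(valid) = {0, 2, 3, 4, 5}, add states in Sat(valid | ack) with some successor in Z. Z1 = {0, 2, 3, 4, 5, 6}; fixed.
Sat(E[(valid | ack) U valid]) = {0, 2, 3, 4, 5, 6}
EG E[(valid | ack) U valid]: greatest fixpoint, start Z0 = {0, 2, 3, 4, 5, 6}, keep only states in Sat with some successor in Z. Z1 = {0, 3, 4, 5, 6}; fixed.
Sat(EG E[(valid | ack) U valid]) = {0, 3, 4, 5, 6}
2 ∉ Sat(EG E[(valid | ack) U valid]) = {0, 3, 4, 5, 6}, so the formula does not hold at 2.

No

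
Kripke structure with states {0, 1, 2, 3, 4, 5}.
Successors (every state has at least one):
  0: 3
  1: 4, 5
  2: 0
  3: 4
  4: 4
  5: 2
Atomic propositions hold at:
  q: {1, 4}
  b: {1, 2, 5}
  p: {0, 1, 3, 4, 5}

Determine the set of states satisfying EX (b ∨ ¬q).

Sat(¬q) = {0, 2, 3, 5}
Sat(b ∨ ¬q) = {0, 1, 2, 3, 5}
Sat(EX (b ∨ ¬q)) = {s : some successor in {0, 1, 2, 3, 5}} = {0, 1, 2, 5}

{0, 1, 2, 5}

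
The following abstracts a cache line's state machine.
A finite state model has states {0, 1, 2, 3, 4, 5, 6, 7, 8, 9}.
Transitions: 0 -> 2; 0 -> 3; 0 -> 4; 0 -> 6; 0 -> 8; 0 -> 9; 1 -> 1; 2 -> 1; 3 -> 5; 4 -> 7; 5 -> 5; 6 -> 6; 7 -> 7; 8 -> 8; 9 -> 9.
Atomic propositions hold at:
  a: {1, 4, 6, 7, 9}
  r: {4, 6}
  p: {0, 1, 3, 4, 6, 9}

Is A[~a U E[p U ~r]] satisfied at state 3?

Yes

Sat(~a) = {0, 2, 3, 5, 8}
Sat(~r) = {0, 1, 2, 3, 5, 7, 8, 9}
E[p U ~r]: least fixpoint, start Z0 = Sat(~r) = {0, 1, 2, 3, 5, 7, 8, 9}, add states in Sat(p) with some successor in Z. Z1 = {0, 1, 2, 3, 4, 5, 7, 8, 9}; fixed.
Sat(E[p U ~r]) = {0, 1, 2, 3, 4, 5, 7, 8, 9}
A[~a U E[p U ~r]]: least fixpoint, start Z0 = Sat(E[p U ~r]) = {0, 1, 2, 3, 4, 5, 7, 8, 9}, add states in Sat(~a) with every successor in Z. Already a fixed point.
Sat(A[~a U E[p U ~r]]) = {0, 1, 2, 3, 4, 5, 7, 8, 9}
3 ∈ Sat(A[~a U E[p U ~r]]) = {0, 1, 2, 3, 4, 5, 7, 8, 9}, so the formula holds at 3.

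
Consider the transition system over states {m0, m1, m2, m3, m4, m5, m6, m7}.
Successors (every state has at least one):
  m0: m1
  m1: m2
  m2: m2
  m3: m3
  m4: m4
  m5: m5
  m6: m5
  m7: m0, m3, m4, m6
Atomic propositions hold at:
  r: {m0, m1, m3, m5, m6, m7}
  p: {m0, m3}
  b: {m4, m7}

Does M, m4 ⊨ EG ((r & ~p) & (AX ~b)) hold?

Sat(~p) = {m1, m2, m4, m5, m6, m7}
Sat(r & ~p) = {m1, m5, m6, m7}
Sat(~b) = {m0, m1, m2, m3, m5, m6}
Sat(AX ~b) = {s : every successor in {m0, m1, m2, m3, m5, m6}} = {m0, m1, m2, m3, m5, m6}
Sat((r & ~p) & (AX ~b)) = {m1, m5, m6}
EG ((r & ~p) & (AX ~b)): greatest fixpoint, start Z0 = {m1, m5, m6}, keep only states in Sat with some successor in Z. Z1 = {m5, m6}; fixed.
Sat(EG ((r & ~p) & (AX ~b))) = {m5, m6}
m4 ∉ Sat(EG ((r & ~p) & (AX ~b))) = {m5, m6}, so the formula does not hold at m4.

No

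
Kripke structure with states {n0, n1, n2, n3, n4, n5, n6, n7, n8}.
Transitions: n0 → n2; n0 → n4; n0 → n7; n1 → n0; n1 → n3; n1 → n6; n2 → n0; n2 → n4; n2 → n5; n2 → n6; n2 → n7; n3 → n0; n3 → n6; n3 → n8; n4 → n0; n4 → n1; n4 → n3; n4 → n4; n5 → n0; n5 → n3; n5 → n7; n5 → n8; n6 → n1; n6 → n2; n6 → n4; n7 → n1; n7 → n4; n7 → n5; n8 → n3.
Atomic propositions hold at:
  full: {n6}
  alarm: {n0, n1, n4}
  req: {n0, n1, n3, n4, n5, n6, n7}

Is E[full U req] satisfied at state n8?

E[full U req]: least fixpoint, start Z0 = Sat(req) = {n0, n1, n3, n4, n5, n6, n7}, add states in Sat(full) with some successor in Z. Already a fixed point.
Sat(E[full U req]) = {n0, n1, n3, n4, n5, n6, n7}
n8 ∉ Sat(E[full U req]) = {n0, n1, n3, n4, n5, n6, n7}, so the formula does not hold at n8.

No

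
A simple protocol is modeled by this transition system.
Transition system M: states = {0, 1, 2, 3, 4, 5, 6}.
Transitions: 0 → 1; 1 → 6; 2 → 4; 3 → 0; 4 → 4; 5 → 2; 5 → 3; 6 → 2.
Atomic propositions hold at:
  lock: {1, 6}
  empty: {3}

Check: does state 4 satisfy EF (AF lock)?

AF lock: least fixpoint, start Z0 = {1, 6}, add states with every successor in Z. Z1 = {0, 1, 6}; Z2 = {0, 1, 3, 6}; fixed.
Sat(AF lock) = {0, 1, 3, 6}
EF (AF lock): least fixpoint, start Z0 = {0, 1, 3, 6}, add states with some successor in Z. Z1 = {0, 1, 3, 5, 6}; fixed.
Sat(EF (AF lock)) = {0, 1, 3, 5, 6}
4 ∉ Sat(EF (AF lock)) = {0, 1, 3, 5, 6}, so the formula does not hold at 4.

No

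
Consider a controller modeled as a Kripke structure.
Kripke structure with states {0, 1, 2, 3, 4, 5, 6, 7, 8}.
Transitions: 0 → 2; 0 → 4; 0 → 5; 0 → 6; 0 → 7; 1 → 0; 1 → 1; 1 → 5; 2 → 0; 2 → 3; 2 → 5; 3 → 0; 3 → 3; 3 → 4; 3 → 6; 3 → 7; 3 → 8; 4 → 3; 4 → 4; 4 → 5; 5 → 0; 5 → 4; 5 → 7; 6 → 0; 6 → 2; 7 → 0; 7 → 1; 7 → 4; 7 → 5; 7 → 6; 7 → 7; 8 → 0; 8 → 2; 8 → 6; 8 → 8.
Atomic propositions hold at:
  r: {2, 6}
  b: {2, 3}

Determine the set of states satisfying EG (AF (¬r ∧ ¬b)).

{0, 1, 4, 5, 7, 8}

Sat(¬r) = {0, 1, 3, 4, 5, 7, 8}
Sat(¬b) = {0, 1, 4, 5, 6, 7, 8}
Sat(¬r ∧ ¬b) = {0, 1, 4, 5, 7, 8}
AF (¬r ∧ ¬b): least fixpoint, start Z0 = {0, 1, 4, 5, 7, 8}, add states with every successor in Z. Already a fixed point.
Sat(AF (¬r ∧ ¬b)) = {0, 1, 4, 5, 7, 8}
EG (AF (¬r ∧ ¬b)): greatest fixpoint, start Z0 = {0, 1, 4, 5, 7, 8}, keep only states in Sat with some successor in Z. Already a fixed point.
Sat(EG (AF (¬r ∧ ¬b))) = {0, 1, 4, 5, 7, 8}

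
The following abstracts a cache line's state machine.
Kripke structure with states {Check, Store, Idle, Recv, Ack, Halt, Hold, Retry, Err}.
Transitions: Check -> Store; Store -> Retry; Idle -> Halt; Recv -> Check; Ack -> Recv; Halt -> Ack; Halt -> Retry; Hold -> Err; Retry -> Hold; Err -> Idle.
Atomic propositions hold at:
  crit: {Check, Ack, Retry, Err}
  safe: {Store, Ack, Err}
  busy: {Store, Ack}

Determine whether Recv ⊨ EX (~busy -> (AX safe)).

Yes

Sat(~busy) = {Check, Idle, Recv, Halt, Hold, Retry, Err}
Sat(AX safe) = {s : every successor in {Store, Ack, Err}} = {Check, Hold}
Sat(~busy -> (AX safe)) = {Check, Store, Ack, Hold}
Sat(EX (~busy -> (AX safe))) = {s : some successor in {Check, Store, Ack, Hold}} = {Check, Recv, Halt, Retry}
Recv ∈ Sat(EX (~busy -> (AX safe))) = {Check, Recv, Halt, Retry}, so the formula holds at Recv.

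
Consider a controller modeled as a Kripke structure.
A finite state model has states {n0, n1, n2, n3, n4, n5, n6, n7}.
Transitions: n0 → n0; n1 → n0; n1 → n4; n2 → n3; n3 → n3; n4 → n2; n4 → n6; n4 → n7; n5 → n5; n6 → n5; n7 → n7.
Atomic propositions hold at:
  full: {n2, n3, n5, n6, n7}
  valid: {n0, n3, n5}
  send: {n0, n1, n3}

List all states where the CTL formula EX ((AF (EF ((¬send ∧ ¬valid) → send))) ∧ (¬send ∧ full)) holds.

{n4, n5, n6}

Sat(¬send) = {n2, n4, n5, n6, n7}
Sat(¬valid) = {n1, n2, n4, n6, n7}
Sat(¬send ∧ ¬valid) = {n2, n4, n6, n7}
Sat((¬send ∧ ¬valid) → send) = {n0, n1, n3, n5}
EF ((¬send ∧ ¬valid) → send): least fixpoint, start Z0 = {n0, n1, n3, n5}, add states with some successor in Z. Z1 = {n0, n1, n2, n3, n5, n6}; Z2 = {n0, n1, n2, n3, n4, n5, n6}; fixed.
Sat(EF ((¬send ∧ ¬valid) → send)) = {n0, n1, n2, n3, n4, n5, n6}
AF (EF ((¬send ∧ ¬valid) → send)): least fixpoint, start Z0 = {n0, n1, n2, n3, n4, n5, n6}, add states with every successor in Z. Already a fixed point.
Sat(AF (EF ((¬send ∧ ¬valid) → send))) = {n0, n1, n2, n3, n4, n5, n6}
Sat(¬send ∧ full) = {n2, n5, n6, n7}
Sat((AF (EF ((¬send ∧ ¬valid) → send))) ∧ (¬send ∧ full)) = {n2, n5, n6}
Sat(EX ((AF (EF ((¬send ∧ ¬valid) → send))) ∧ (¬send ∧ full))) = {s : some successor in {n2, n5, n6}} = {n4, n5, n6}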